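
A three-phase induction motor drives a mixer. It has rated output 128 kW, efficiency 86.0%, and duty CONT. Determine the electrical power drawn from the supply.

P_out = 128000 W
P_in = P_out/η = 128000/0.86 = 148837 W = 149 kW

149 kW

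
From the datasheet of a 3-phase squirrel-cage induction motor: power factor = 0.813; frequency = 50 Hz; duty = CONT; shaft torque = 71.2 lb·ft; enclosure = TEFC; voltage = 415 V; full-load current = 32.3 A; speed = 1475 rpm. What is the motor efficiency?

79.0 %

τ = 71.2 lb·ft × 1.356 = 96.55 N·m
ω = 2π × 1475/60 = 154.5 rad/s; P_out = τω = 96.55 × 154.5 = 14917 W
P_in = √3·V_L·I_L·cosφ = 1.732 × 415 × 32.3 × 0.813 = 18875 W
η = P_out / P_in = 14917 / 18875 = 0.790 = 79.0%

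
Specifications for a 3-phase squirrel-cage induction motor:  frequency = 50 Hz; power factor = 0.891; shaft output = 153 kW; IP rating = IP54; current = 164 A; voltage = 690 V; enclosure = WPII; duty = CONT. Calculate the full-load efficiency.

87.6 %

P_out = 153 kW = 153000 W
P_in = √3·V_L·I_L·cosφ = 1.732 × 690 × 164 × 0.891 = 174630 W
η = P_out / P_in = 153000 / 174630 = 0.876 = 87.6%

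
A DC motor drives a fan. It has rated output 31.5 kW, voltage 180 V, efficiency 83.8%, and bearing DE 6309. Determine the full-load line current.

P_out = 31.5 kW = 31500 W
P_in = P_out / η = 31500 / 0.838 = 37589 W
I = P_in / V = 37589 / 180 = 209 A

209 A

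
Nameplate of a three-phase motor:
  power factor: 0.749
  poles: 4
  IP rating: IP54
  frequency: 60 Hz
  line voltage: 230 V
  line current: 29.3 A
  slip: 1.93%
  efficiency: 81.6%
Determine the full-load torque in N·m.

P_in = √3·V·I·cosφ = 1.732 × 230 × 29.3 × 0.749 = 8742 W
P_out = η·P_in = 0.816 × 8742 = 7133 W
n_s = 120×60/4 = 1800 rpm; n = 1800×(1−0.0193) = 1765 rpm
ω = 2π×1765/60 = 184.8 rad/s
τ = P_out/ω = 7133/184.8 = 38.6 N·m

38.6 N·m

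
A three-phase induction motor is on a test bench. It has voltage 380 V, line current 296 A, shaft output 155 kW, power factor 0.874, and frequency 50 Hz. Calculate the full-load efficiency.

91.0 %

P_out = 155 kW = 155000 W
P_in = √3·V_L·I_L·cosφ = 1.732 × 380 × 296 × 0.874 = 170269 W
η = P_out / P_in = 155000 / 170269 = 0.910 = 91.0%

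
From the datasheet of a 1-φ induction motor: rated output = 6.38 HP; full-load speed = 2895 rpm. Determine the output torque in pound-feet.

11.6 lb·ft

P_out = 6.38 × 746 = 4759 W
ω = 2π × 2895/60 = 303.2 rad/s
τ = P_out/ω = 4759/303.2 = 15.7 N·m
In lb·ft: 15.7/1.356 = 11.6 lb·ft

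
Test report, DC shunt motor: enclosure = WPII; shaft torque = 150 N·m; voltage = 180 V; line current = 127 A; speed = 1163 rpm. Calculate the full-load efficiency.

ω = 2π × 1163/60 = 121.8 rad/s; P_out = τω = 150 × 121.8 = 18270 W
P_in = V·I = 180 × 127 = 22860 W
η = P_out / P_in = 18270 / 22860 = 0.799 = 79.9%

79.9 %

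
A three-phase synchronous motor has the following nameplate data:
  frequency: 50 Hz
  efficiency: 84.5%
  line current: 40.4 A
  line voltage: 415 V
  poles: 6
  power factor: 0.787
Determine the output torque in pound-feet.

136 lb·ft

P_in = √3·V·I·cosφ = 1.732 × 415 × 40.4 × 0.787 = 22853 W
P_out = η·P_in = 0.845 × 22853 = 19311 W
n = n_s = 120×50/6 = 1000 rpm (synchronous)
ω = 2π×1000/60 = 104.7 rad/s
τ = P_out/ω = 19311/104.7 = 184.4 N·m
In lb·ft: 184.4/1.356 = 136 lb·ft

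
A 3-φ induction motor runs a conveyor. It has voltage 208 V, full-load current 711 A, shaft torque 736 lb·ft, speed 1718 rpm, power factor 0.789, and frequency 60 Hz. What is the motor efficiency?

τ = 736 lb·ft × 1.356 = 998 N·m
ω = 2π × 1718/60 = 179.9 rad/s; P_out = τω = 998 × 179.9 = 179540 W
P_in = √3·V_L·I_L·cosφ = 1.732 × 208 × 711 × 0.789 = 202096 W
η = P_out / P_in = 179540 / 202096 = 0.888 = 88.8%

88.8 %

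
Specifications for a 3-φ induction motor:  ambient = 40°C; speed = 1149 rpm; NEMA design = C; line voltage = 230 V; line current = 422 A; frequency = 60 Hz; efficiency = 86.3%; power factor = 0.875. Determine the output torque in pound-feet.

778 lb·ft

P_in = √3·V·I·cosφ = 1.732 × 230 × 422 × 0.875 = 147094 W
P_out = η·P_in = 0.863 × 147094 = 126942 W
n = 1149 rpm
ω = 2π×1149/60 = 120.3 rad/s
τ = P_out/ω = 126942/120.3 = 1055 N·m
In lb·ft: 1055/1.356 = 778 lb·ft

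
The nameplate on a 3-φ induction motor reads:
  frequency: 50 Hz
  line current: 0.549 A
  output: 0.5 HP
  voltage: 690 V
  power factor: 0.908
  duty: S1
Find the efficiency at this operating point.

62.6 %

P_out = 0.5 × 746 = 373 W
P_in = √3·V_L·I_L·cosφ = 1.732 × 690 × 0.549 × 0.908 = 596 W
η = P_out / P_in = 373 / 596 = 0.626 = 62.6%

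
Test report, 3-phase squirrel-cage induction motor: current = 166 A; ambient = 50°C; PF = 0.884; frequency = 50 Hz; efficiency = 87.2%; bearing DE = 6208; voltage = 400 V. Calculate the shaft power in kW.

88.7 kW

P_in = √3·V·I·cosφ = 1.732 × 400 × 166 × 0.884 = 101664 W
P_out = η·P_in = 0.872 × 101664 = 88651 W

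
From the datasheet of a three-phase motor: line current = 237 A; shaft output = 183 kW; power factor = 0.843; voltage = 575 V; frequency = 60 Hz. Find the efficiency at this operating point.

92.0 %

P_out = 183 kW = 183000 W
P_in = √3·V_L·I_L·cosφ = 1.732 × 575 × 237 × 0.843 = 198972 W
η = P_out / P_in = 183000 / 198972 = 0.920 = 92.0%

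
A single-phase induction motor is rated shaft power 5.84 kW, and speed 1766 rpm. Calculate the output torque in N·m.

31.6 N·m

ω = 2π × 1766/60 = 184.9 rad/s
τ = P/ω = 5840/184.9 = 31.6 N·m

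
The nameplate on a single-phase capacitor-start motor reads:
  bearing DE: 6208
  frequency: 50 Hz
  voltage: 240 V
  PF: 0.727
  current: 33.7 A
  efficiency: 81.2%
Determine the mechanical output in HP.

6.4 HP

P_in = V·I·cosφ = 240 × 33.7 × 0.727 = 5880 W
P_out = η·P_in = 0.812 × 5880 = 4775 W
= 4775/746 = 6.4 HP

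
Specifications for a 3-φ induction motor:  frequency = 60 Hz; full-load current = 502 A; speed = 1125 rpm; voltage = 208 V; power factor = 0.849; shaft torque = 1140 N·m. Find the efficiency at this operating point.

ω = 2π × 1125/60 = 117.8 rad/s; P_out = τω = 1140 × 117.8 = 134292 W
P_in = √3·V_L·I_L·cosφ = 1.732 × 208 × 502 × 0.849 = 153540 W
η = P_out / P_in = 134292 / 153540 = 0.875 = 87.5%

87.5 %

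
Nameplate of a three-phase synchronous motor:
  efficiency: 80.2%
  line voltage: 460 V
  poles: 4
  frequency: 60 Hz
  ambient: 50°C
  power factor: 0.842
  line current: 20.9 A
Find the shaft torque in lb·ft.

P_in = √3·V·I·cosφ = 1.732 × 460 × 20.9 × 0.842 = 14021 W
P_out = η·P_in = 0.802 × 14021 = 11245 W
n = n_s = 120×60/4 = 1800 rpm (synchronous)
ω = 2π×1800/60 = 188.5 rad/s
τ = P_out/ω = 11245/188.5 = 59.66 N·m
In lb·ft: 59.66/1.356 = 44 lb·ft

44 lb·ft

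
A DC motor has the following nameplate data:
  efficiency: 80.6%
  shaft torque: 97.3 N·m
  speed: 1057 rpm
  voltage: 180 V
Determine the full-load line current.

74.2 A

ω = 2π×1057/60 = 110.7 rad/s; P_out = τω = 97.3 × 110.7 = 10771 W
P_in = P_out / η = 10771 / 0.806 = 13364 W
I = P_in / V = 13364 / 180 = 74.2 A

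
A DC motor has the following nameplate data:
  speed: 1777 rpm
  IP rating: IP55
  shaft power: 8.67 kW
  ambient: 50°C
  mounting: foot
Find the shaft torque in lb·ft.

34.4 lb·ft

ω = 2π × 1777/60 = 186.1 rad/s
τ = P/ω = 8670/186.1 = 46.59 N·m
In lb·ft: 46.59/1.356 = 34.4 lb·ft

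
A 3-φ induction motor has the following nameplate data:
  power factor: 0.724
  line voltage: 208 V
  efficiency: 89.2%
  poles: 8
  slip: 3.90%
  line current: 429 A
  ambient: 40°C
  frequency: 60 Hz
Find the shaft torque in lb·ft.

813 lb·ft

P_in = √3·V·I·cosφ = 1.732 × 208 × 429 × 0.724 = 111894 W
P_out = η·P_in = 0.892 × 111894 = 99809 W
n_s = 120×60/8 = 900 rpm; n = 900×(1−0.039) = 865 rpm
ω = 2π×865/60 = 90.58 rad/s
τ = P_out/ω = 99809/90.58 = 1102 N·m
In lb·ft: 1102/1.356 = 813 lb·ft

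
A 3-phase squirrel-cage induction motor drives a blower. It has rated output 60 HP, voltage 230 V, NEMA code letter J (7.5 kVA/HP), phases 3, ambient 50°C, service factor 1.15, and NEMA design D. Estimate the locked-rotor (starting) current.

S_LR = 7.5 × 60 = 450 kVA
I_LR = S_LR/(√3·V_L) = 450000/(1.732×230) = 1130 A

1130 A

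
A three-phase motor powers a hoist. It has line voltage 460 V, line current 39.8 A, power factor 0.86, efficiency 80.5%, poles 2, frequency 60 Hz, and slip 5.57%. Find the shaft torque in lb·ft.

P_in = √3·V·I·cosφ = 1.732 × 460 × 39.8 × 0.86 = 27270 W
P_out = η·P_in = 0.805 × 27270 = 21952 W
n_s = 120×60/2 = 3600 rpm; n = 3600×(1−0.0557) = 3399 rpm
ω = 2π×3399/60 = 355.9 rad/s
τ = P_out/ω = 21952/355.9 = 61.68 N·m
In lb·ft: 61.68/1.356 = 45.5 lb·ft

45.5 lb·ft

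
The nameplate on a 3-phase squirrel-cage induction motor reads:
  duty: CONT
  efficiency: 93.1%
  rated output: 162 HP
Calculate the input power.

130 kW

P_out = 162 × 746 = 120852 W
P_in = P_out/η = 120852/0.931 = 129809 W = 130 kW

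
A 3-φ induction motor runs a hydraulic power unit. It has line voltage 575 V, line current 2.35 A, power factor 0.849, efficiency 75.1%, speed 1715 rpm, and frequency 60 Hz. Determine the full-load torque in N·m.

8.31 N·m

P_in = √3·V·I·cosφ = 1.732 × 575 × 2.35 × 0.849 = 1987 W
P_out = η·P_in = 0.751 × 1987 = 1492 W
n = 1715 rpm
ω = 2π×1715/60 = 179.6 rad/s
τ = P_out/ω = 1492/179.6 = 8.31 N·m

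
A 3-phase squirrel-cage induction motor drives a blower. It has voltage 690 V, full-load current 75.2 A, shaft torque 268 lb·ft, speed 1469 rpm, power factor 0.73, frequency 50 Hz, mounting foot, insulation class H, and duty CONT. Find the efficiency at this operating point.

τ = 268 lb·ft × 1.356 = 363.4 N·m
ω = 2π × 1469/60 = 153.8 rad/s; P_out = τω = 363.4 × 153.8 = 55891 W
P_in = √3·V_L·I_L·cosφ = 1.732 × 690 × 75.2 × 0.73 = 65605 W
η = P_out / P_in = 55891 / 65605 = 0.852 = 85.2%

85.2 %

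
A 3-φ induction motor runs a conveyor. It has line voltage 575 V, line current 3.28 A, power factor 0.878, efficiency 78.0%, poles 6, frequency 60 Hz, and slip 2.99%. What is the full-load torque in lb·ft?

P_in = √3·V·I·cosφ = 1.732 × 575 × 3.28 × 0.878 = 2868 W
P_out = η·P_in = 0.78 × 2868 = 2237 W
n_s = 120×60/6 = 1200 rpm; n = 1200×(1−0.0299) = 1164 rpm
ω = 2π×1164/60 = 121.9 rad/s
τ = P_out/ω = 2237/121.9 = 18.35 N·m
In lb·ft: 18.35/1.356 = 13.5 lb·ft

13.5 lb·ft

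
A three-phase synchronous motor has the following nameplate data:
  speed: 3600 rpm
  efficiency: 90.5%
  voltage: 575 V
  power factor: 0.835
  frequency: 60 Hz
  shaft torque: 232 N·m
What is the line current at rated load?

ω = 2π×3600/60 = 377 rad/s; P_out = τω = 232 × 377 = 87464 W
P_in = P_out / η = 87464 / 0.905 = 96645 W
I_L = P_in / (√3·V_L·cosφ) = 96645 / (1.732 × 575 × 0.835) = 116 A

116 A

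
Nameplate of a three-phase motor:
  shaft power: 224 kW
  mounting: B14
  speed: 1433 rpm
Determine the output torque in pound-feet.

ω = 2π × 1433/60 = 150.1 rad/s
τ = P/ω = 224000/150.1 = 1492 N·m
In lb·ft: 1492/1.356 = 1100 lb·ft

1100 lb·ft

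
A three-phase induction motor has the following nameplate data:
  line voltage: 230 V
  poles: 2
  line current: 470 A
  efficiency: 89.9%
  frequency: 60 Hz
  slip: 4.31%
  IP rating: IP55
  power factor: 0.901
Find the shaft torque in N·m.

420 N·m

P_in = √3·V·I·cosφ = 1.732 × 230 × 470 × 0.901 = 168694 W
P_out = η·P_in = 0.899 × 168694 = 151656 W
n_s = 120×60/2 = 3600 rpm; n = 3600×(1−0.0431) = 3445 rpm
ω = 2π×3445/60 = 360.8 rad/s
τ = P_out/ω = 151656/360.8 = 420 N·m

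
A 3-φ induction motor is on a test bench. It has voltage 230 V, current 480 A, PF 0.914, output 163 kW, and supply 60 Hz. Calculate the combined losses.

P_in = √3·V·I·cosφ = 1.732×230×480×0.914 = 174768 W
P_out = 163000 W
Losses = P_in − P_out = 174768 − 163000 = 11768 W

11800 W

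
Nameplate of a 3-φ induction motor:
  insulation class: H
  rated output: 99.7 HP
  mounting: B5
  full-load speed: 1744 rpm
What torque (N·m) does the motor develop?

P_out = 99.7 × 746 = 74376 W
ω = 2π × 1744/60 = 182.6 rad/s
τ = P_out/ω = 74376/182.6 = 407 N·m

407 N·m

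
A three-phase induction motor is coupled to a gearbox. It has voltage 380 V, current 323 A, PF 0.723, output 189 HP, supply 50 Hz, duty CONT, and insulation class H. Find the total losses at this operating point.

12.7 kW

P_in = √3·V·I·cosφ = 1.732×380×323×0.723 = 153699 W
P_out = 189×746 = 140994 W
Losses = P_in − P_out = 153699 − 140994 = 12705 W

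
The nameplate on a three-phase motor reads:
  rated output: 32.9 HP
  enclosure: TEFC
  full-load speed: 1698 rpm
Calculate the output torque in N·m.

138 N·m

P_out = 32.9 × 746 = 24543 W
ω = 2π × 1698/60 = 177.8 rad/s
τ = P_out/ω = 24543/177.8 = 138 N·m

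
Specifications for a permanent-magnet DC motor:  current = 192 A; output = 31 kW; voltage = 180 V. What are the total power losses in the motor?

P_in = V·I = 180×192 = 34560 W
P_out = 31000 W
Losses = P_in − P_out = 34560 − 31000 = 3560 W

3560 W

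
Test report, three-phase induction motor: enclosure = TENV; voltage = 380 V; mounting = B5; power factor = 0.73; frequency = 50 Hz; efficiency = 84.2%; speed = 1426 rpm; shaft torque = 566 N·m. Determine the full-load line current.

ω = 2π×1426/60 = 149.3 rad/s; P_out = τω = 566 × 149.3 = 84504 W
P_in = P_out / η = 84504 / 0.842 = 100361 W
I_L = P_in / (√3·V_L·cosφ) = 100361 / (1.732 × 380 × 0.73) = 209 A

209 A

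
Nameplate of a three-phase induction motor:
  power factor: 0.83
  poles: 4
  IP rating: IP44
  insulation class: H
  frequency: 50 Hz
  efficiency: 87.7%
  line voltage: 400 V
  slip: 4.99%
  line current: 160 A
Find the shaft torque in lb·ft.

399 lb·ft

P_in = √3·V·I·cosφ = 1.732 × 400 × 160 × 0.83 = 92004 W
P_out = η·P_in = 0.877 × 92004 = 80688 W
n_s = 120×50/4 = 1500 rpm; n = 1500×(1−0.0499) = 1425 rpm
ω = 2π×1425/60 = 149.2 rad/s
τ = P_out/ω = 80688/149.2 = 540.8 N·m
In lb·ft: 540.8/1.356 = 399 lb·ft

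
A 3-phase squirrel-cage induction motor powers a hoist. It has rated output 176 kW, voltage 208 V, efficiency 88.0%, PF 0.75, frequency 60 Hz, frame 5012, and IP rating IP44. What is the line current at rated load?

740 A

P_out = 176 kW = 176000 W
P_in = P_out / η = 176000 / 0.880 = 200000 W
I_L = P_in / (√3·V_L·cosφ) = 200000 / (1.732 × 208 × 0.75) = 740 A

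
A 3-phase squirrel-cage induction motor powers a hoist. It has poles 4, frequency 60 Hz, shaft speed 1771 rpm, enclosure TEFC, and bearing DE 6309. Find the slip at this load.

1.61 %

n_s = 120f/p = 120×60/4 = 1800 rpm
s = (n_s − n)/n_s = (1800 − 1771)/1800 = 0.0161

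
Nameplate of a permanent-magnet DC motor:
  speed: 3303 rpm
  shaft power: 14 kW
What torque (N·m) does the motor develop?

40.5 N·m

ω = 2π × 3303/60 = 345.9 rad/s
τ = P/ω = 14000/345.9 = 40.5 N·m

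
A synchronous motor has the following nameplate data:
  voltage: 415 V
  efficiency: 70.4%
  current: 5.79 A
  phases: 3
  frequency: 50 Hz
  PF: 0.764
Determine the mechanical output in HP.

3 HP

P_in = √3·V·I·cosφ = 1.732 × 415 × 5.79 × 0.764 = 3180 W
P_out = η·P_in = 0.704 × 3180 = 2239 W
= 2239/746 = 3 HP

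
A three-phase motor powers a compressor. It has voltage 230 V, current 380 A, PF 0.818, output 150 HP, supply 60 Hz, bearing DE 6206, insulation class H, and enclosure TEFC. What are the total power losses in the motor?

11.9 kW

P_in = √3·V·I·cosφ = 1.732×230×380×0.818 = 123826 W
P_out = 150×746 = 111900 W
Losses = P_in − P_out = 123826 − 111900 = 11926 W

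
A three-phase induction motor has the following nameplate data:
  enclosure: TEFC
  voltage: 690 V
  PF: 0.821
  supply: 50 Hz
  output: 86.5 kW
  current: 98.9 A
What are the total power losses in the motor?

P_in = √3·V·I·cosφ = 1.732×690×98.9×0.821 = 97037 W
P_out = 86500 W
Losses = P_in − P_out = 97037 − 86500 = 10537 W

10.5 kW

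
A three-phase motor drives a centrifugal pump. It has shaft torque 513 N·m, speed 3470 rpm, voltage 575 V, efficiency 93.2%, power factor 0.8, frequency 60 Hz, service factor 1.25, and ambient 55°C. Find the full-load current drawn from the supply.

251 A

ω = 2π×3470/60 = 363.4 rad/s; P_out = τω = 513 × 363.4 = 186424 W
P_in = P_out / η = 186424 / 0.932 = 200026 W
I_L = P_in / (√3·V_L·cosφ) = 200026 / (1.732 × 575 × 0.8) = 251 A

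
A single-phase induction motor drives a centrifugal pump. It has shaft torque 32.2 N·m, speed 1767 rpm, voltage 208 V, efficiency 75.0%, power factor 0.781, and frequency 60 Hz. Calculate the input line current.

ω = 2π×1767/60 = 185 rad/s; P_out = τω = 32.2 × 185 = 5957 W
P_in = P_out / η = 5957 / 0.750 = 7943 W
I = P_in / (V·cosφ) = 7943 / (208 × 0.781) = 48.9 A

48.9 A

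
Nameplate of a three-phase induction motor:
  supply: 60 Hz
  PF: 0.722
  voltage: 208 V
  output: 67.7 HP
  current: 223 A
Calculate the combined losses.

7500 W

P_in = √3·V·I·cosφ = 1.732×208×223×0.722 = 58003 W
P_out = 67.7×746 = 50504 W
Losses = P_in − P_out = 58003 − 50504 = 7499 W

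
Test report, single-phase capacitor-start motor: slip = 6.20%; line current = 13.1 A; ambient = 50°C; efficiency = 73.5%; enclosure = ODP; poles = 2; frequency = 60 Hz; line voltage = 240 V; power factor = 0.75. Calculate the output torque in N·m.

P_in = V·I·cosφ = 240 × 13.1 × 0.75 = 2358 W
P_out = η·P_in = 0.735 × 2358 = 1733 W
n_s = 120×60/2 = 3600 rpm; n = 3600×(1−0.062) = 3377 rpm
ω = 2π×3377/60 = 353.6 rad/s
τ = P_out/ω = 1733/353.6 = 4.9 N·m

4.9 N·m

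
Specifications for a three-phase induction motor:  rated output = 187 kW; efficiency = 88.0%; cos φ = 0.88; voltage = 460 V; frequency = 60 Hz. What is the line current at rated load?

P_out = 187 kW = 187000 W
P_in = P_out / η = 187000 / 0.880 = 212500 W
I_L = P_in / (√3·V_L·cosφ) = 212500 / (1.732 × 460 × 0.88) = 303 A

303 A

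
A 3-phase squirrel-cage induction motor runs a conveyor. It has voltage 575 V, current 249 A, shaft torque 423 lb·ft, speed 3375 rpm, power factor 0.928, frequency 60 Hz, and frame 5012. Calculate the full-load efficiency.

τ = 423 lb·ft × 1.356 = 573.6 N·m
ω = 2π × 3375/60 = 353.4 rad/s; P_out = τω = 573.6 × 353.4 = 202710 W
P_in = √3·V_L·I_L·cosφ = 1.732 × 575 × 249 × 0.928 = 230125 W
η = P_out / P_in = 202710 / 230125 = 0.881 = 88.1%

88.1 %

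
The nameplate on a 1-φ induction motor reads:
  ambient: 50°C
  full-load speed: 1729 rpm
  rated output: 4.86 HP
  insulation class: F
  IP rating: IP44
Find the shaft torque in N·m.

20 N·m

P_out = 4.86 × 746 = 3626 W
ω = 2π × 1729/60 = 181.1 rad/s
τ = P_out/ω = 3626/181.1 = 20 N·m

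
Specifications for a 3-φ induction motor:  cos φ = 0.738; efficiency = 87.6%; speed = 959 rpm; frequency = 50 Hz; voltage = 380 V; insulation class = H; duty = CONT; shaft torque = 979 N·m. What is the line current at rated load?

231 A

ω = 2π×959/60 = 100.4 rad/s; P_out = τω = 979 × 100.4 = 98292 W
P_in = P_out / η = 98292 / 0.876 = 112205 W
I_L = P_in / (√3·V_L·cosφ) = 112205 / (1.732 × 380 × 0.738) = 231 A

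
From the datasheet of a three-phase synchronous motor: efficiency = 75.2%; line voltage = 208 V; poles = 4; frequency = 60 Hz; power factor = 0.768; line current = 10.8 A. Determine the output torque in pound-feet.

P_in = √3·V·I·cosφ = 1.732 × 208 × 10.8 × 0.768 = 2988 W
P_out = η·P_in = 0.752 × 2988 = 2247 W
n = n_s = 120×60/4 = 1800 rpm (synchronous)
ω = 2π×1800/60 = 188.5 rad/s
τ = P_out/ω = 2247/188.5 = 11.92 N·m
In lb·ft: 11.92/1.356 = 8.79 lb·ft

8.79 lb·ft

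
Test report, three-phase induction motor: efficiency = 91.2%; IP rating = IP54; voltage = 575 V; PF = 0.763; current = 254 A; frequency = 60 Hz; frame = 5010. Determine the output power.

176 kW

P_in = √3·V·I·cosφ = 1.732 × 575 × 254 × 0.763 = 193007 W
P_out = η·P_in = 0.912 × 193007 = 176022 W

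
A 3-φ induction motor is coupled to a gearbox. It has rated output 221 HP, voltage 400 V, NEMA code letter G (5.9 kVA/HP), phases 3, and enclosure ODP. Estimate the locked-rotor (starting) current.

S_LR = 5.9 × 221 = 1303.9 kVA
I_LR = S_LR/(√3·V_L) = 1303900/(1.732×400) = 1880 A

1880 A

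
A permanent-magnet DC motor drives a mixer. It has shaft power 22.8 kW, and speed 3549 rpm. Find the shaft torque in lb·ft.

ω = 2π × 3549/60 = 371.7 rad/s
τ = P/ω = 22800/371.7 = 61.34 N·m
In lb·ft: 61.34/1.356 = 45.2 lb·ft

45.2 lb·ft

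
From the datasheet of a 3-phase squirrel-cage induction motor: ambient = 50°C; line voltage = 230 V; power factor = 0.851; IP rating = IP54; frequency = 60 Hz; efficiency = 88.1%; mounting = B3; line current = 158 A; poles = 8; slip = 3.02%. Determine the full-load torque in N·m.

P_in = √3·V·I·cosφ = 1.732 × 230 × 158 × 0.851 = 53563 W
P_out = η·P_in = 0.881 × 53563 = 47189 W
n_s = 120×60/8 = 900 rpm; n = 900×(1−0.0302) = 873 rpm
ω = 2π×873/60 = 91.42 rad/s
τ = P_out/ω = 47189/91.42 = 516 N·m

516 N·m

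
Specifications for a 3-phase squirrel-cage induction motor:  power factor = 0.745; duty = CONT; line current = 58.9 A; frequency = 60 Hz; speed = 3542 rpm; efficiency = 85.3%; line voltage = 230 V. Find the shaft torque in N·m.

40.2 N·m

P_in = √3·V·I·cosφ = 1.732 × 230 × 58.9 × 0.745 = 17480 W
P_out = η·P_in = 0.853 × 17480 = 14910 W
n = 3542 rpm
ω = 2π×3542/60 = 370.9 rad/s
τ = P_out/ω = 14910/370.9 = 40.2 N·m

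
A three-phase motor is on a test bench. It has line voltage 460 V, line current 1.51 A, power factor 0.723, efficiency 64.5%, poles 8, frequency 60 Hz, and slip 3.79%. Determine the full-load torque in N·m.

P_in = √3·V·I·cosφ = 1.732 × 460 × 1.51 × 0.723 = 870 W
P_out = η·P_in = 0.645 × 870 = 561 W
n_s = 120×60/8 = 900 rpm; n = 900×(1−0.0379) = 866 rpm
ω = 2π×866/60 = 90.69 rad/s
τ = P_out/ω = 561/90.69 = 6.19 N·m

6.19 N·m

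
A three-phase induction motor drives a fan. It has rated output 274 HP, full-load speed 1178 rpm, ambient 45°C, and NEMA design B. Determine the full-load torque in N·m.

P_out = 274 × 746 = 204404 W
ω = 2π × 1178/60 = 123.4 rad/s
τ = P_out/ω = 204404/123.4 = 1660 N·m

1660 N·m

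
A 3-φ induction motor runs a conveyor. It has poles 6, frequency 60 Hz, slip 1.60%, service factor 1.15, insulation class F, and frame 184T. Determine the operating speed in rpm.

1181 rpm

n_s = 120f/p = 120×60/6 = 1200 rpm
n = n_s(1 − s) = 1200 × (1 − 0.016) = 1181 rpm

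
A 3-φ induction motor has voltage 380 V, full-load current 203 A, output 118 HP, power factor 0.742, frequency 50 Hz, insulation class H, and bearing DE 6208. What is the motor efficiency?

88.8 %

P_out = 118 × 746 = 88028 W
P_in = √3·V_L·I_L·cosφ = 1.732 × 380 × 203 × 0.742 = 99136 W
η = P_out / P_in = 88028 / 99136 = 0.888 = 88.8%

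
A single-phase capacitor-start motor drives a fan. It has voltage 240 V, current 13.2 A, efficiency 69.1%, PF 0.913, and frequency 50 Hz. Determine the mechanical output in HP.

P_in = V·I·cosφ = 240 × 13.2 × 0.913 = 2892 W
P_out = η·P_in = 0.691 × 2892 = 1998 W
= 1998/746 = 2.68 HP

2.68 HP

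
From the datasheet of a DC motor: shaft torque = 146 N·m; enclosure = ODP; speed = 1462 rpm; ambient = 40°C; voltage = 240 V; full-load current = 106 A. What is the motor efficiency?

ω = 2π × 1462/60 = 153.1 rad/s; P_out = τω = 146 × 153.1 = 22353 W
P_in = V·I = 240 × 106 = 25440 W
η = P_out / P_in = 22353 / 25440 = 0.879 = 87.9%

87.9 %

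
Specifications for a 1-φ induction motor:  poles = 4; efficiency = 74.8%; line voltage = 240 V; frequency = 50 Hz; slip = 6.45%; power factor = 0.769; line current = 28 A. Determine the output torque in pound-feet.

19.4 lb·ft

P_in = V·I·cosφ = 240 × 28 × 0.769 = 5168 W
P_out = η·P_in = 0.748 × 5168 = 3866 W
n_s = 120×50/4 = 1500 rpm; n = 1500×(1−0.0645) = 1403 rpm
ω = 2π×1403/60 = 146.9 rad/s
τ = P_out/ω = 3866/146.9 = 26.32 N·m
In lb·ft: 26.32/1.356 = 19.4 lb·ft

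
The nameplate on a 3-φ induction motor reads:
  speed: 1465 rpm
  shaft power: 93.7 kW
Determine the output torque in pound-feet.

450 lb·ft

ω = 2π × 1465/60 = 153.4 rad/s
τ = P/ω = 93700/153.4 = 610.8 N·m
In lb·ft: 610.8/1.356 = 450 lb·ft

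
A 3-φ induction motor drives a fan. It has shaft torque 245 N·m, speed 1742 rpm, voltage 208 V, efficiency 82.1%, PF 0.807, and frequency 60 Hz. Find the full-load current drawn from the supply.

ω = 2π×1742/60 = 182.4 rad/s; P_out = τω = 245 × 182.4 = 44688 W
P_in = P_out / η = 44688 / 0.821 = 54431 W
I_L = P_in / (√3·V_L·cosφ) = 54431 / (1.732 × 208 × 0.807) = 187 A

187 A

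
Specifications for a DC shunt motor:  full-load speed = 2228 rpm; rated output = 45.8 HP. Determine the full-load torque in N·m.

P_out = 45.8 × 746 = 34167 W
ω = 2π × 2228/60 = 233.3 rad/s
τ = P_out/ω = 34167/233.3 = 146 N·m

146 N·m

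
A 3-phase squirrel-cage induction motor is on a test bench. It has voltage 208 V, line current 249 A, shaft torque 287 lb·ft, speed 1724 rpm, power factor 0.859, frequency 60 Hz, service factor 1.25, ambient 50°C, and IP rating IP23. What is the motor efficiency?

τ = 287 lb·ft × 1.356 = 389.2 N·m
ω = 2π × 1724/60 = 180.5 rad/s; P_out = τω = 389.2 × 180.5 = 70251 W
P_in = √3·V_L·I_L·cosφ = 1.732 × 208 × 249 × 0.859 = 77056 W
η = P_out / P_in = 70251 / 77056 = 0.912 = 91.2%

91.2 %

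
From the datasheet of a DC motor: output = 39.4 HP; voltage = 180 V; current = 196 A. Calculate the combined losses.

5.89 kW

P_in = V·I = 180×196 = 35280 W
P_out = 39.4×746 = 29392 W
Losses = P_in − P_out = 35280 − 29392 = 5888 W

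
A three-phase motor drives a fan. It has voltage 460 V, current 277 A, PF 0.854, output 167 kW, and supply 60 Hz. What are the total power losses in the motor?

21500 W

P_in = √3·V·I·cosφ = 1.732×460×277×0.854 = 188470 W
P_out = 167000 W
Losses = P_in − P_out = 188470 − 167000 = 21470 W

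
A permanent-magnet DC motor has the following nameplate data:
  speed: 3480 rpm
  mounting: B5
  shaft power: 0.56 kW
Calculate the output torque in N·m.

1.54 N·m

ω = 2π × 3480/60 = 364.4 rad/s
τ = P/ω = 560/364.4 = 1.54 N·m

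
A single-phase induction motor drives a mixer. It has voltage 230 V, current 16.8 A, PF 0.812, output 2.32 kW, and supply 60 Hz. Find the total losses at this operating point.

818 W

P_in = V·I·cosφ = 230×16.8×0.812 = 3138 W
P_out = 2320 W
Losses = P_in − P_out = 3138 − 2320 = 818 W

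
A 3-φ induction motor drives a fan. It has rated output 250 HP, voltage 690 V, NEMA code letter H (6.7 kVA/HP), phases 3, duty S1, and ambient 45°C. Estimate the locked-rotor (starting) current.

S_LR = 6.7 × 250 = 1675 kVA
I_LR = S_LR/(√3·V_L) = 1675000/(1.732×690) = 1400 A

1400 A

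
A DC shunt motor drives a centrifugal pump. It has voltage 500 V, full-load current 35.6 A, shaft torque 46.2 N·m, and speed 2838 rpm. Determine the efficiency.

ω = 2π × 2838/60 = 297.2 rad/s; P_out = τω = 46.2 × 297.2 = 13731 W
P_in = V·I = 500 × 35.6 = 17800 W
η = P_out / P_in = 13731 / 17800 = 0.771 = 77.1%

77.1 %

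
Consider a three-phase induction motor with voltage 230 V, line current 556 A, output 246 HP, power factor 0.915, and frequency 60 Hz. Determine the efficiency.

90.6 %

P_out = 246 × 746 = 183516 W
P_in = √3·V_L·I_L·cosφ = 1.732 × 230 × 556 × 0.915 = 202662 W
η = P_out / P_in = 183516 / 202662 = 0.906 = 90.6%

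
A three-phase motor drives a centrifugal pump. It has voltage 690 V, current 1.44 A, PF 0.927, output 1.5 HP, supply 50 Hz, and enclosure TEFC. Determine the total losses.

P_in = √3·V·I·cosφ = 1.732×690×1.44×0.927 = 1595 W
P_out = 1.5×746 = 1119 W
Losses = P_in − P_out = 1595 − 1119 = 476 W

476 W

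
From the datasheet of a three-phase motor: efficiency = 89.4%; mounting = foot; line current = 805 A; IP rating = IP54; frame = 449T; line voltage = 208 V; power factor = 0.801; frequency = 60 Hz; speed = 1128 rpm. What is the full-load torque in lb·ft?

P_in = √3·V·I·cosφ = 1.732 × 208 × 805 × 0.801 = 232295 W
P_out = η·P_in = 0.894 × 232295 = 207672 W
n = 1128 rpm
ω = 2π×1128/60 = 118.1 rad/s
τ = P_out/ω = 207672/118.1 = 1758 N·m
In lb·ft: 1758/1.356 = 1300 lb·ft

1300 lb·ft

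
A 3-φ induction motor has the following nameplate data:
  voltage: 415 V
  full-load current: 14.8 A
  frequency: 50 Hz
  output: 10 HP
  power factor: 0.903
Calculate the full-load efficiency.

77.7 %

P_out = 10 × 746 = 7460 W
P_in = √3·V_L·I_L·cosφ = 1.732 × 415 × 14.8 × 0.903 = 9606 W
η = P_out / P_in = 7460 / 9606 = 0.777 = 77.7%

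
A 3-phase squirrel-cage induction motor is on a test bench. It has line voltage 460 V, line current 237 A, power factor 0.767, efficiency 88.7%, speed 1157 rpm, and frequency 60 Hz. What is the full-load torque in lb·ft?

782 lb·ft

P_in = √3·V·I·cosφ = 1.732 × 460 × 237 × 0.767 = 144827 W
P_out = η·P_in = 0.887 × 144827 = 128462 W
n = 1157 rpm
ω = 2π×1157/60 = 121.2 rad/s
τ = P_out/ω = 128462/121.2 = 1060 N·m
In lb·ft: 1060/1.356 = 782 lb·ft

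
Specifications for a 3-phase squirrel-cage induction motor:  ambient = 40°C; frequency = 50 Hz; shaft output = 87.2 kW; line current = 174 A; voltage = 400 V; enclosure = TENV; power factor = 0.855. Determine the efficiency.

P_out = 87.2 kW = 87200 W
P_in = √3·V_L·I_L·cosφ = 1.732 × 400 × 174 × 0.855 = 103068 W
η = P_out / P_in = 87200 / 103068 = 0.846 = 84.6%

84.6 %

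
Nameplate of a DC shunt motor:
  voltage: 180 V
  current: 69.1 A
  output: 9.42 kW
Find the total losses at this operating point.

3020 W

P_in = V·I = 180×69.1 = 12438 W
P_out = 9420 W
Losses = P_in − P_out = 12438 − 9420 = 3018 W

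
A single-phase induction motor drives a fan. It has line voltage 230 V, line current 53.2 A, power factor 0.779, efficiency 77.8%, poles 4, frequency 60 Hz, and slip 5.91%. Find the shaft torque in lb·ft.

30.8 lb·ft

P_in = V·I·cosφ = 230 × 53.2 × 0.779 = 9532 W
P_out = η·P_in = 0.778 × 9532 = 7416 W
n_s = 120×60/4 = 1800 rpm; n = 1800×(1−0.0591) = 1694 rpm
ω = 2π×1694/60 = 177.4 rad/s
τ = P_out/ω = 7416/177.4 = 41.8 N·m
In lb·ft: 41.8/1.356 = 30.8 lb·ft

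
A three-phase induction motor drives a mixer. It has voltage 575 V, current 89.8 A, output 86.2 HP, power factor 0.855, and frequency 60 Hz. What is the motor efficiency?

84.1 %

P_out = 86.2 × 746 = 64305 W
P_in = √3·V_L·I_L·cosφ = 1.732 × 575 × 89.8 × 0.855 = 76464 W
η = P_out / P_in = 64305 / 76464 = 0.841 = 84.1%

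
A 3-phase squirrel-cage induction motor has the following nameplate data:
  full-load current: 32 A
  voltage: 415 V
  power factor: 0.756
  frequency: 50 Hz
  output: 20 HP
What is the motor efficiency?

P_out = 20 × 746 = 14920 W
P_in = √3·V_L·I_L·cosφ = 1.732 × 415 × 32 × 0.756 = 17389 W
η = P_out / P_in = 14920 / 17389 = 0.858 = 85.8%

85.8 %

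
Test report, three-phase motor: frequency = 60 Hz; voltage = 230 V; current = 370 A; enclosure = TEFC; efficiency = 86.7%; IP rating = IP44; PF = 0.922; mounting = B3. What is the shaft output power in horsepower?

P_in = √3·V·I·cosφ = 1.732 × 230 × 370 × 0.922 = 135897 W
P_out = η·P_in = 0.867 × 135897 = 117823 W
= 117823/746 = 158 HP

158 HP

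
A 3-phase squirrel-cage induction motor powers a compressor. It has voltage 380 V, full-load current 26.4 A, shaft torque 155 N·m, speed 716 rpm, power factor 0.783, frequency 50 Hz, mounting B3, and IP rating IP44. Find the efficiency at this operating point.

85.4 %

ω = 2π × 716/60 = 74.98 rad/s; P_out = τω = 155 × 74.98 = 11622 W
P_in = √3·V_L·I_L·cosφ = 1.732 × 380 × 26.4 × 0.783 = 13605 W
η = P_out / P_in = 11622 / 13605 = 0.854 = 85.4%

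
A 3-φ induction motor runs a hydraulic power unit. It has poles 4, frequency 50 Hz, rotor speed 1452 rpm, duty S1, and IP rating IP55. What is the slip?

3.20 %

n_s = 120f/p = 120×50/4 = 1500 rpm
s = (n_s − n)/n_s = (1500 − 1452)/1500 = 0.0320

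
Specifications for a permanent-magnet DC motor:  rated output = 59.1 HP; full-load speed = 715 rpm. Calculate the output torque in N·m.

P_out = 59.1 × 746 = 44089 W
ω = 2π × 715/60 = 74.87 rad/s
τ = P_out/ω = 44089/74.87 = 589 N·m

589 N·m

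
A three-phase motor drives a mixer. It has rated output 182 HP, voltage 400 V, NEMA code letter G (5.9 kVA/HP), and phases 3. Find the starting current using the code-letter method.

1550 A

S_LR = 5.9 × 182 = 1073.8 kVA
I_LR = S_LR/(√3·V_L) = 1073800/(1.732×400) = 1550 A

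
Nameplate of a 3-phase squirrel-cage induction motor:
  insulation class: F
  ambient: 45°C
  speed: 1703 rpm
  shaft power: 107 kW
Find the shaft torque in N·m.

ω = 2π × 1703/60 = 178.3 rad/s
τ = P/ω = 107000/178.3 = 600 N·m

600 N·m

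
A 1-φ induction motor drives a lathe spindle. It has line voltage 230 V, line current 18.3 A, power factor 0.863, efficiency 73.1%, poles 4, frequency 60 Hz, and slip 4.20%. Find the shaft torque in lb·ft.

10.8 lb·ft

P_in = V·I·cosφ = 230 × 18.3 × 0.863 = 3632 W
P_out = η·P_in = 0.731 × 3632 = 2655 W
n_s = 120×60/4 = 1800 rpm; n = 1800×(1−0.042) = 1724 rpm
ω = 2π×1724/60 = 180.5 rad/s
τ = P_out/ω = 2655/180.5 = 14.71 N·m
In lb·ft: 14.71/1.356 = 10.8 lb·ft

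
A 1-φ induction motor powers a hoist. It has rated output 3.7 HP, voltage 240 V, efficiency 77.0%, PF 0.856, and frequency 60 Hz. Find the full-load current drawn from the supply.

17.4 A

P_out = 3.7 × 746 = 2760 W
P_in = P_out / η = 2760 / 0.770 = 3584 W
I = P_in / (V·cosφ) = 3584 / (240 × 0.856) = 17.4 A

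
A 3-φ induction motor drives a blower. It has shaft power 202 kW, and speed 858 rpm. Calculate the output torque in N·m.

ω = 2π × 858/60 = 89.85 rad/s
τ = P/ω = 202000/89.85 = 2250 N·m

2250 N·m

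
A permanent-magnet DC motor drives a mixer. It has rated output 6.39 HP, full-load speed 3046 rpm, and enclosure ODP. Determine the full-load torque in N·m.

P_out = 6.39 × 746 = 4767 W
ω = 2π × 3046/60 = 319 rad/s
τ = P_out/ω = 4767/319 = 14.9 N·m

14.9 N·m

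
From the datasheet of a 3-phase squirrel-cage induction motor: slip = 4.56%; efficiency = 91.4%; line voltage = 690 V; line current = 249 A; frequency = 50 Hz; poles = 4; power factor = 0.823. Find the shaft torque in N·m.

1490 N·m

P_in = √3·V·I·cosφ = 1.732 × 690 × 249 × 0.823 = 244904 W
P_out = η·P_in = 0.914 × 244904 = 223842 W
n_s = 120×50/4 = 1500 rpm; n = 1500×(1−0.0456) = 1432 rpm
ω = 2π×1432/60 = 150 rad/s
τ = P_out/ω = 223842/150 = 1490 N·m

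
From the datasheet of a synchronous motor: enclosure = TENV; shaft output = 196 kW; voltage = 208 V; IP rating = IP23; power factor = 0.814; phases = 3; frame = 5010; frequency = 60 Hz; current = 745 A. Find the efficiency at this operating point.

89.7 %

P_out = 196 kW = 196000 W
P_in = √3·V_L·I_L·cosφ = 1.732 × 208 × 745 × 0.814 = 218470 W
η = P_out / P_in = 196000 / 218470 = 0.897 = 89.7%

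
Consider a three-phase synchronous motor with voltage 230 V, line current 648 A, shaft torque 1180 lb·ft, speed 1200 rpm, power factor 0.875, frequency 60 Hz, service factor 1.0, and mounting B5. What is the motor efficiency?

89.0 %

τ = 1180 lb·ft × 1.356 = 1600 N·m
ω = 2π × 1200/60 = 125.7 rad/s; P_out = τω = 1600 × 125.7 = 201120 W
P_in = √3·V_L·I_L·cosφ = 1.732 × 230 × 648 × 0.875 = 225870 W
η = P_out / P_in = 201120 / 225870 = 0.890 = 89.0%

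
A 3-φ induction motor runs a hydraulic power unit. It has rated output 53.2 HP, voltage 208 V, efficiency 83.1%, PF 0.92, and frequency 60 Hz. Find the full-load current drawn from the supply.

144 A

P_out = 53.2 × 746 = 39687 W
P_in = P_out / η = 39687 / 0.831 = 47758 W
I_L = P_in / (√3·V_L·cosφ) = 47758 / (1.732 × 208 × 0.92) = 144 A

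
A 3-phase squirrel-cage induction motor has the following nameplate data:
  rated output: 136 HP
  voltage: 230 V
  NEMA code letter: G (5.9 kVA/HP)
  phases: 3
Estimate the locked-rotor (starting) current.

S_LR = 5.9 × 136 = 802.4 kVA
I_LR = S_LR/(√3·V_L) = 802400/(1.732×230) = 2010 A

2010 A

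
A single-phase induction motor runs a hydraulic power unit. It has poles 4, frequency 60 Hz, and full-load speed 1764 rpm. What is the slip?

n_s = 120f/p = 120×60/4 = 1800 rpm
s = (n_s − n)/n_s = (1800 − 1764)/1800 = 0.0200

2.0 %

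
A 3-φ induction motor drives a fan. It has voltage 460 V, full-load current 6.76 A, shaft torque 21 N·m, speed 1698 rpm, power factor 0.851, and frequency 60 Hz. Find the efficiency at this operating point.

81.5 %

ω = 2π × 1698/60 = 177.8 rad/s; P_out = τω = 21 × 177.8 = 3734 W
P_in = √3·V_L·I_L·cosφ = 1.732 × 460 × 6.76 × 0.851 = 4583 W
η = P_out / P_in = 3734 / 4583 = 0.815 = 81.5%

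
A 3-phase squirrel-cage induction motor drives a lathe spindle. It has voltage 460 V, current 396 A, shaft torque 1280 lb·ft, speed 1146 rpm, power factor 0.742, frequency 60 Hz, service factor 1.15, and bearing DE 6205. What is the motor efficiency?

89.0 %

τ = 1280 lb·ft × 1.356 = 1736 N·m
ω = 2π × 1146/60 = 120 rad/s; P_out = τω = 1736 × 120 = 208320 W
P_in = √3·V_L·I_L·cosφ = 1.732 × 460 × 396 × 0.742 = 234102 W
η = P_out / P_in = 208320 / 234102 = 0.890 = 89.0%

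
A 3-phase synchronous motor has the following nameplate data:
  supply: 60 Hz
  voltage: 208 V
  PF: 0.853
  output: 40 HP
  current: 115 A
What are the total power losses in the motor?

5.5 kW

P_in = √3·V·I·cosφ = 1.732×208×115×0.853 = 35339 W
P_out = 40×746 = 29840 W
Losses = P_in − P_out = 35339 − 29840 = 5499 W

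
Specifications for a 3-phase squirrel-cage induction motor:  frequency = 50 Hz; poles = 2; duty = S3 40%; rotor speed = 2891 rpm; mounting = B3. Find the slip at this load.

3.6 %

n_s = 120f/p = 120×50/2 = 3000 rpm
s = (n_s − n)/n_s = (3000 − 2891)/3000 = 0.0363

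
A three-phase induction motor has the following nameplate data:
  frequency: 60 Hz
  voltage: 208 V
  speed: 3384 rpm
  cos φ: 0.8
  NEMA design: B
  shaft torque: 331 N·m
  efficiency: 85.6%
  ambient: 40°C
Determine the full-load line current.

ω = 2π×3384/60 = 354.4 rad/s; P_out = τω = 331 × 354.4 = 117306 W
P_in = P_out / η = 117306 / 0.856 = 137040 W
I_L = P_in / (√3·V_L·cosφ) = 137040 / (1.732 × 208 × 0.8) = 475 A

475 A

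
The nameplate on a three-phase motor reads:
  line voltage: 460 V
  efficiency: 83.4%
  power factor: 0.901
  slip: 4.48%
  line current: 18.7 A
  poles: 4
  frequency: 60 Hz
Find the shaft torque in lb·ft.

P_in = √3·V·I·cosφ = 1.732 × 460 × 18.7 × 0.901 = 13424 W
P_out = η·P_in = 0.834 × 13424 = 11196 W
n_s = 120×60/4 = 1800 rpm; n = 1800×(1−0.0448) = 1719 rpm
ω = 2π×1719/60 = 180 rad/s
τ = P_out/ω = 11196/180 = 62.2 N·m
In lb·ft: 62.2/1.356 = 45.9 lb·ft

45.9 lb·ft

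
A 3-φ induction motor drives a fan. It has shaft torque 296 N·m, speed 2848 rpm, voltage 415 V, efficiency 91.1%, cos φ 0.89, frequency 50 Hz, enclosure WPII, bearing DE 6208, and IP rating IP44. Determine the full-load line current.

151 A

ω = 2π×2848/60 = 298.2 rad/s; P_out = τω = 296 × 298.2 = 88267 W
P_in = P_out / η = 88267 / 0.911 = 96890 W
I_L = P_in / (√3·V_L·cosφ) = 96890 / (1.732 × 415 × 0.89) = 151 A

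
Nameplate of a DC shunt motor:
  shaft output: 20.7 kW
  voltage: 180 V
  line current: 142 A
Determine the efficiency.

81.0 %

P_out = 20.7 kW = 20700 W
P_in = V·I = 180 × 142 = 25560 W
η = P_out / P_in = 20700 / 25560 = 0.810 = 81.0%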